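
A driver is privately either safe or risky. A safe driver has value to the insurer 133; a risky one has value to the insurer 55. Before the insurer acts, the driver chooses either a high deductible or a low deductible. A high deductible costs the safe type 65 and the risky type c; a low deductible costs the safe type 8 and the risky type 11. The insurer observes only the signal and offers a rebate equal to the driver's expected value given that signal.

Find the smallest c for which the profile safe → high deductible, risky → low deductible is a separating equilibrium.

89

Under separation: high deductible → safe (pays 133); low deductible → risky (pays 55).
Safe: 133 − 65 = 68 ≥ 55 − 8 = 47. Holds regardless of c. ✓
Risky: 55 − 11 ≥ 133 − c, so c ≥ 133 − 44 = 89.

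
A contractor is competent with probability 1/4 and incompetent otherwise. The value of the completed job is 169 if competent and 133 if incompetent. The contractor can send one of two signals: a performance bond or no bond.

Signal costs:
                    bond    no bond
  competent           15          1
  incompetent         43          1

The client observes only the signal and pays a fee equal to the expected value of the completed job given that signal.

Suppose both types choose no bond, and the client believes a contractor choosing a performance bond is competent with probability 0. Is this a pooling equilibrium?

Yes

On the equilibrium path (no bond) the client holds the prior 1/4 and pays 1/4·169 + 3/4·133 = 142. Off-path (bond) belief 0 gives 0·169 + 1·133 = 133.
Competent: no bond gives 142 − 1 = 141; bond gives 133 − 15 = 118. Stays. ✓
Incompetent: no bond gives 142 − 1 = 141; bond gives 133 − 43 = 90. Stays. ✓
Beliefs are Bayes-consistent on-path and both types best-respond.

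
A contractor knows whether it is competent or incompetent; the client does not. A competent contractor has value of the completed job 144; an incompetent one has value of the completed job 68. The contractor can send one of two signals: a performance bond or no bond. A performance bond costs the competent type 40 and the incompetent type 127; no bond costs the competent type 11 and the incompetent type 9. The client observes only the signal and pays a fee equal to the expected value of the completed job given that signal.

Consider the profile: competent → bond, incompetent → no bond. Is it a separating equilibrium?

Yes

Under separation the client infers type exactly: bond → competent (pays 144), no bond → incompetent (pays 68).
Competent: bond gives 144 − 40 = 104; no bond gives 68 − 11 = 57. No deviation. ✓
Incompetent: no bond gives 68 − 9 = 59; bond gives 144 − 127 = 17. No deviation. ✓
Both incentive constraints hold.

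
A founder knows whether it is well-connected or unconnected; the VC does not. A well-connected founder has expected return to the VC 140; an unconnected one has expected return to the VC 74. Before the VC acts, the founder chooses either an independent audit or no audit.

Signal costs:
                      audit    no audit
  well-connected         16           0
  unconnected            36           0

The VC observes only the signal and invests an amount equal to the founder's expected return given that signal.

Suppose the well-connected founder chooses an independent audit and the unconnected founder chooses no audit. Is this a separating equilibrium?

No

If types separate, audit earns payment 140 and no audit earns 74.
Well-connected: audit gives 140 − 16 = 124; no audit gives 74 − 0 = 74. No deviation. ✓
Unconnected: no audit gives 74 − 0 = 74; audit gives 140 − 36 = 104. Would deviate. ✗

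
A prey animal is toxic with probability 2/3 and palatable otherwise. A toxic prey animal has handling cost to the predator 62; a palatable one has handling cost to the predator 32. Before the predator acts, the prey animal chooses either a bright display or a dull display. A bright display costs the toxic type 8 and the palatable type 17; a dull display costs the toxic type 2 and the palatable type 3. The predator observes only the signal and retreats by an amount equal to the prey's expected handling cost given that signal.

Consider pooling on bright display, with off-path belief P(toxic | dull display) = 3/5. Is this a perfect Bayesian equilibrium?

No

At the pooled signal (bright display) the predator holds the prior 2/3 and pays 2/3·62 + 1/3·32 = 52. Off-path (dull display) belief 3/5 gives 3/5·62 + 2/5·32 = 50.
Toxic: bright display gives 52 − 8 = 44; dull display gives 50 − 2 = 48. Deviates. ✗
Palatable: bright display gives 52 − 17 = 35; dull display gives 50 − 3 = 47. Deviates. ✗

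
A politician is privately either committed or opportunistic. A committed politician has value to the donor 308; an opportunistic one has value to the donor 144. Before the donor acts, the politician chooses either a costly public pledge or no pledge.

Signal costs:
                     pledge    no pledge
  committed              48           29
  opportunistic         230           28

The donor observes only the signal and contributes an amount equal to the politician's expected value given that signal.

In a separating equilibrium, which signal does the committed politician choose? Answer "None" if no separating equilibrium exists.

pledge

Try committed → pledge, opportunistic → no pledge:
  If types separate, pledge earns payment 308 and no pledge earns 144.
  Committed: pledge gives 308 − 48 = 260; no pledge gives 144 − 29 = 115. No deviation. ✓
  Opportunistic: no pledge gives 144 − 28 = 116; pledge gives 308 − 230 = 78. No deviation. ✓
Both hold — the committed type sends pledge.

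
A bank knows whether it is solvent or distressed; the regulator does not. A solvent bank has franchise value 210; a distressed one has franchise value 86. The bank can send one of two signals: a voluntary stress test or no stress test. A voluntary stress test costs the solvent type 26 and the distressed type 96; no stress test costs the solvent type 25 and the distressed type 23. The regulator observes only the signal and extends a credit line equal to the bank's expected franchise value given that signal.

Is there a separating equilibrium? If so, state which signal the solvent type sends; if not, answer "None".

Try solvent → stress test, distressed → no stress test:
  Under separation the regulator infers type exactly: stress test → solvent (pays 210), no stress test → distressed (pays 86).
  Solvent: stress test gives 210 − 26 = 184; no stress test gives 86 − 25 = 61. No deviation. ✓
  Distressed: no stress test gives 86 − 23 = 63; stress test gives 210 − 96 = 114. Would deviate. ✗
Try solvent → no stress test, distressed → stress test:
  Under separation the regulator infers type exactly: no stress test → solvent (pays 210), stress test → distressed (pays 86).
  Solvent: no stress test gives 210 − 25 = 185; stress test gives 86 − 26 = 60. No deviation. ✓
  Distressed: stress test gives 86 − 96 = -10; no stress test gives 210 − 23 = 187. Would deviate. ✗
Neither assignment is incentive-compatible.

None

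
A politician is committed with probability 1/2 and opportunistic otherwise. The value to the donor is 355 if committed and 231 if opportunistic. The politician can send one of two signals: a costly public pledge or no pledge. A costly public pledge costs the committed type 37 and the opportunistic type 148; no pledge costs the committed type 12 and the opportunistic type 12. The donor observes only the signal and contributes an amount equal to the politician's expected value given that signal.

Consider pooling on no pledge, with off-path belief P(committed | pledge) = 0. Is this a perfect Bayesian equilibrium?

Yes

At the pooled signal (no pledge) the donor holds the prior 1/2 and pays 1/2·355 + 1/2·231 = 293. Off-path (pledge) belief 0 gives 0·355 + 1·231 = 231.
Committed: no pledge gives 293 − 12 = 281; pledge gives 231 − 37 = 194. Stays. ✓
Opportunistic: no pledge gives 293 − 12 = 281; pledge gives 231 − 148 = 83. Stays. ✓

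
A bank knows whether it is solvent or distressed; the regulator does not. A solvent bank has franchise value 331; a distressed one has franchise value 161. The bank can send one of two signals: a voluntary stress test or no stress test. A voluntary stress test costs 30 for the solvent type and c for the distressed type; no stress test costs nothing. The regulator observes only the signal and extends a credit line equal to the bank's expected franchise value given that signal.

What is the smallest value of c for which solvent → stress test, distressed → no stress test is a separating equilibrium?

Under separation: stress test → solvent (pays 331); no stress test → distressed (pays 161).
Solvent: 331 − 30 = 301 ≥ 161 − 0 = 161. Holds regardless of c. ✓
Distressed: 161 − 0 ≥ 331 − c, so c ≥ 331 − 161 = 170.

170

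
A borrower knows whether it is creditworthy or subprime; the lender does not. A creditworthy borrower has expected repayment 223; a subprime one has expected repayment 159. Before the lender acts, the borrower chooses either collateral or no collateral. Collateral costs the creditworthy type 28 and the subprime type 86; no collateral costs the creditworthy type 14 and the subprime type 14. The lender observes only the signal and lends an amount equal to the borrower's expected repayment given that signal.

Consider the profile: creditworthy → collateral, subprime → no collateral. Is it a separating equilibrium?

Yes

Under separation the lender infers type exactly: collateral → creditworthy (pays 223), no collateral → subprime (pays 159).
Creditworthy: collateral gives 223 − 28 = 195; no collateral gives 159 − 14 = 145. No deviation. ✓
Subprime: no collateral gives 159 − 14 = 145; collateral gives 223 − 86 = 137. No deviation. ✓
Both incentive constraints hold.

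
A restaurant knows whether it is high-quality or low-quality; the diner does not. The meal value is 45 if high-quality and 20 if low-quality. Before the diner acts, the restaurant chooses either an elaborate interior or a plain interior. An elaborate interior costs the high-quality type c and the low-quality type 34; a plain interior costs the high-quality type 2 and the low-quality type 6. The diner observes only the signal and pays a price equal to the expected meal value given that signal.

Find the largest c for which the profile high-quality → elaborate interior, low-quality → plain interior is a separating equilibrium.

27

Under separation: elaborate interior → high-quality (pays 45); plain interior → low-quality (pays 20).
Low-quality: 20 − 6 = 14 ≥ 45 − 34 = 11. Holds regardless of c. ✓
High-quality: 45 − c ≥ 20 − 2, so c ≤ 45 − 18 = 27.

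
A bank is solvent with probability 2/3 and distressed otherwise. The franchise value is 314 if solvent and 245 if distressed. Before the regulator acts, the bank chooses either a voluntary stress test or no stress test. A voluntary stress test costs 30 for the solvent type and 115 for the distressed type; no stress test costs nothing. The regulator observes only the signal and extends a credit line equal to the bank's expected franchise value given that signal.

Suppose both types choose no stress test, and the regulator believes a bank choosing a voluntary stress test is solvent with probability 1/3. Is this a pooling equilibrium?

Yes

On the equilibrium path (no stress test) the regulator holds the prior 2/3 and pays 2/3·314 + 1/3·245 = 291. Off-path (stress test) belief 1/3 gives 1/3·314 + 2/3·245 = 268.
Solvent: no stress test gives 291 − 0 = 291; stress test gives 268 − 30 = 238. Stays. ✓
Distressed: no stress test gives 291 − 0 = 291; stress test gives 268 − 115 = 153. Stays. ✓
Beliefs are Bayes-consistent on-path and both types best-respond.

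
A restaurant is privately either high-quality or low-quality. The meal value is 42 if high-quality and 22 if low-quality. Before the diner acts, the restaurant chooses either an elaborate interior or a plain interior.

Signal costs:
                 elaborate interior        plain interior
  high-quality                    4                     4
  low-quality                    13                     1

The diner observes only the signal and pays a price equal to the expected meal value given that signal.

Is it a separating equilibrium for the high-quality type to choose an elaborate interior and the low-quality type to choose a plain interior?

Under separation the diner infers type exactly: elaborate interior → high-quality (pays 42), plain interior → low-quality (pays 22).
High-quality: elaborate interior gives 42 − 4 = 38; plain interior gives 22 − 4 = 18. No deviation. ✓
Low-quality: plain interior gives 22 − 1 = 21; elaborate interior gives 42 − 13 = 29. Would deviate. ✗

No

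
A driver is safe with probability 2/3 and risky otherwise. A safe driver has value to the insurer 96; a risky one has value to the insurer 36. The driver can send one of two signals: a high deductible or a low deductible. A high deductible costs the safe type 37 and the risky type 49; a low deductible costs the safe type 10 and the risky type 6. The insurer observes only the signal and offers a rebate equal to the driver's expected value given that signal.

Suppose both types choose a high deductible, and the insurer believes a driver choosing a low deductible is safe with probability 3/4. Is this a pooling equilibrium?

No

On the equilibrium path (high deductible) the insurer holds the prior 2/3 and pays 2/3·96 + 1/3·36 = 76. Off-path (low deductible) belief 3/4 gives 3/4·96 + 1/4·36 = 81.
Safe: high deductible gives 76 − 37 = 39; low deductible gives 81 − 10 = 71. Deviates. ✗
Risky: high deductible gives 76 − 49 = 27; low deductible gives 81 − 6 = 75. Deviates. ✗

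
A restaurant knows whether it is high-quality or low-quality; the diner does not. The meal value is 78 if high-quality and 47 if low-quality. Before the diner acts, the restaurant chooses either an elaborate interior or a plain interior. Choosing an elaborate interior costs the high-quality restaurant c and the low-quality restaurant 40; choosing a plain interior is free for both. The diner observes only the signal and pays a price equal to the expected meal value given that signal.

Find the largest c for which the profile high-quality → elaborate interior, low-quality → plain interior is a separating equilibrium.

Under separation: elaborate interior → high-quality (pays 78); plain interior → low-quality (pays 47).
Low-quality: 47 − 0 = 47 ≥ 78 − 40 = 38. Holds regardless of c. ✓
High-quality: 78 − c ≥ 47 − 0, so c ≤ 78 − 47 = 31.

31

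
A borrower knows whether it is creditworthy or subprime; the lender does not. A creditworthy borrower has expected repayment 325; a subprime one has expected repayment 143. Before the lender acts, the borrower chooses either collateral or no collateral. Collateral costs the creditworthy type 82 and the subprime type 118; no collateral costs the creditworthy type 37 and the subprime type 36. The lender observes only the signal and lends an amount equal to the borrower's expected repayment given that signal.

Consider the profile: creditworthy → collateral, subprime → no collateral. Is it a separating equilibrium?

If types separate, collateral earns payment 325 and no collateral earns 143.
Creditworthy: collateral gives 325 − 82 = 243; no collateral gives 143 − 37 = 106. No deviation. ✓
Subprime: no collateral gives 143 − 36 = 107; collateral gives 325 − 118 = 207. Would deviate. ✗

No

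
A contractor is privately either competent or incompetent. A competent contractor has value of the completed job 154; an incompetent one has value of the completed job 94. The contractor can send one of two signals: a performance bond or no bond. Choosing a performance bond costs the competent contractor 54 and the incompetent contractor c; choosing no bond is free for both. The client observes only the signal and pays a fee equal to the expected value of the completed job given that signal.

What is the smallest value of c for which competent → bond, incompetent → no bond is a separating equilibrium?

Under separation: bond → competent (pays 154); no bond → incompetent (pays 94).
Competent: 154 − 54 = 100 ≥ 94 − 0 = 94. Holds regardless of c. ✓
Incompetent: 94 − 0 ≥ 154 − c, so c ≥ 154 − 94 = 60.

60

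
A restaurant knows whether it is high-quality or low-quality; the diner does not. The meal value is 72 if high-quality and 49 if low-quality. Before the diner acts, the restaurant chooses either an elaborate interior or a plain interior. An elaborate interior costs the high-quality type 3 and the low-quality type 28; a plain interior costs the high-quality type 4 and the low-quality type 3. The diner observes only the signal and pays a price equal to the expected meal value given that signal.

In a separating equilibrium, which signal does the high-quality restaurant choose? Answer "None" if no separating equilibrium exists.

elaborate interior

Try high-quality → elaborate interior, low-quality → plain interior:
  Under separation the diner infers type exactly: elaborate interior → high-quality (pays 72), plain interior → low-quality (pays 49).
  High-quality: elaborate interior gives 72 − 3 = 69; plain interior gives 49 − 4 = 45. No deviation. ✓
  Low-quality: plain interior gives 49 − 3 = 46; elaborate interior gives 72 − 28 = 44. No deviation. ✓
Both hold — the high-quality type sends elaborate interior.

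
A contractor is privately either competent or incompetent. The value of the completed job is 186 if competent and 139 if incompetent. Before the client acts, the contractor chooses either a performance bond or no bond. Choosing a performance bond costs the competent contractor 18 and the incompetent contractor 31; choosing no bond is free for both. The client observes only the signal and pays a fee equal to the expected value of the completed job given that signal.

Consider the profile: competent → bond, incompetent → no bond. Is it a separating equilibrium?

No

If types separate, bond earns payment 186 and no bond earns 139.
Competent: bond gives 186 − 18 = 168; no bond gives 139 − 0 = 139. No deviation. ✓
Incompetent: no bond gives 139 − 0 = 139; bond gives 186 − 31 = 155. Would deviate. ✗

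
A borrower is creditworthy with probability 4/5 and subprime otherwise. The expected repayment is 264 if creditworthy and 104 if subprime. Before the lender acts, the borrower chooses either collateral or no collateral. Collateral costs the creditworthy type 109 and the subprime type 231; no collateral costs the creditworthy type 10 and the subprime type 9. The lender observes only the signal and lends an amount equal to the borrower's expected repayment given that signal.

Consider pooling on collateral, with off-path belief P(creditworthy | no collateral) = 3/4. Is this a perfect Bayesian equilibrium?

On the equilibrium path (collateral) the lender holds the prior 4/5 and pays 4/5·264 + 1/5·104 = 232. Off-path (no collateral) belief 3/4 gives 3/4·264 + 1/4·104 = 224.
Creditworthy: collateral gives 232 − 109 = 123; no collateral gives 224 − 10 = 214. Deviates. ✗
Subprime: collateral gives 232 − 231 = 1; no collateral gives 224 − 9 = 215. Deviates. ✗

No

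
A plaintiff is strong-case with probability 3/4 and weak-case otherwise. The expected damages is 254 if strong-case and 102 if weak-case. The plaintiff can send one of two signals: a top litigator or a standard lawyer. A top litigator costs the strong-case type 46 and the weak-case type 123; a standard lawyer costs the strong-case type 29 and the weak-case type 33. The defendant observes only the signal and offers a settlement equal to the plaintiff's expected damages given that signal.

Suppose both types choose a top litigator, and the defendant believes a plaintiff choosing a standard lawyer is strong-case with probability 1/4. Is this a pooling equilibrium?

No

On the equilibrium path (top litigator) the defendant holds the prior 3/4 and pays 3/4·254 + 1/4·102 = 216. Off-path (standard lawyer) belief 1/4 gives 1/4·254 + 3/4·102 = 140.
Strong-case: top litigator gives 216 − 46 = 170; standard lawyer gives 140 − 29 = 111. Stays. ✓
Weak-case: top litigator gives 216 − 123 = 93; standard lawyer gives 140 − 33 = 107. Deviates. ✗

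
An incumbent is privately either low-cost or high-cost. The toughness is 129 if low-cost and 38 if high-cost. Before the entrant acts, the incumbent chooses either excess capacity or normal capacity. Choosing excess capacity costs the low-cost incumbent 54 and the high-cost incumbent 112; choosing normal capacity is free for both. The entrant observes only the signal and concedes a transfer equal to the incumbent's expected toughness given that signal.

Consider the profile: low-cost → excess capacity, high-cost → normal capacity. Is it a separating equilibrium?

If types separate, excess capacity earns payment 129 and normal capacity earns 38.
Low-cost: excess capacity gives 129 − 54 = 75; normal capacity gives 38 − 0 = 38. No deviation. ✓
High-cost: normal capacity gives 38 − 0 = 38; excess capacity gives 129 − 112 = 17. No deviation. ✓
Both incentive constraints hold.

Yes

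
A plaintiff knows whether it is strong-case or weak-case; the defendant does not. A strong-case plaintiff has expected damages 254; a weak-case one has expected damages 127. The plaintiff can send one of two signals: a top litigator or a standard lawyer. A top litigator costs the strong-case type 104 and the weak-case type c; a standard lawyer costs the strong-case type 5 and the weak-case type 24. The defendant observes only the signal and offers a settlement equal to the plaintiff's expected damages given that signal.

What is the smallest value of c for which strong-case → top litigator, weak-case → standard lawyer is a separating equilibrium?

Under separation: top litigator → strong-case (pays 254); standard lawyer → weak-case (pays 127).
Strong-case: 254 − 104 = 150 ≥ 127 − 5 = 122. Holds regardless of c. ✓
Weak-case: 127 − 24 ≥ 254 − c, so c ≥ 254 − 103 = 151.

151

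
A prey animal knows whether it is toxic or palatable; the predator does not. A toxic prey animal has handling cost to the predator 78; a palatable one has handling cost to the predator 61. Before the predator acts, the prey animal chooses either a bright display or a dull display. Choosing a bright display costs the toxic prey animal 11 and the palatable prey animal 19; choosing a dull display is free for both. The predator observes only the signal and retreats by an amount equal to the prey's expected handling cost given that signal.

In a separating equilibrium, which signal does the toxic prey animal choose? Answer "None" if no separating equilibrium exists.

bright display

Try toxic → bright display, palatable → dull display:
  If types separate, bright display earns payment 78 and dull display earns 61.
  Toxic: bright display gives 78 − 11 = 67; dull display gives 61 − 0 = 61. No deviation. ✓
  Palatable: dull display gives 61 − 0 = 61; bright display gives 78 − 19 = 59. No deviation. ✓
Both hold — the toxic type sends bright display.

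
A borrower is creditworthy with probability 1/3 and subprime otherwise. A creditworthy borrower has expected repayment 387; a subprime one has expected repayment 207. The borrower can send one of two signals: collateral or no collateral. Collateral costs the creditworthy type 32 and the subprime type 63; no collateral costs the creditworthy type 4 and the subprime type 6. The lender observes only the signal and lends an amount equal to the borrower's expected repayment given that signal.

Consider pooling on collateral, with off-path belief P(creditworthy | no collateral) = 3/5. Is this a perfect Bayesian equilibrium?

At the pooled signal (collateral) the lender holds the prior 1/3 and pays 1/3·387 + 2/3·207 = 267. Off-path (no collateral) belief 3/5 gives 3/5·387 + 2/5·207 = 315.
Creditworthy: collateral gives 267 − 32 = 235; no collateral gives 315 − 4 = 311. Deviates. ✗
Subprime: collateral gives 267 − 63 = 204; no collateral gives 315 − 6 = 309. Deviates. ✗

No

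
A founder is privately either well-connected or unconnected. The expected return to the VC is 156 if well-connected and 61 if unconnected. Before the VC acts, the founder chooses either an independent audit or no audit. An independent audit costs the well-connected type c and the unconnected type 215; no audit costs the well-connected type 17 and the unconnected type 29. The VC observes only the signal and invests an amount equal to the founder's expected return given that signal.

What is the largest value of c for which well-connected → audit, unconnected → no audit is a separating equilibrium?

Under separation: audit → well-connected (pays 156); no audit → unconnected (pays 61).
Unconnected: 61 − 29 = 32 ≥ 156 − 215 = -59. Holds regardless of c. ✓
Well-connected: 156 − c ≥ 61 − 17, so c ≤ 156 − 44 = 112.

112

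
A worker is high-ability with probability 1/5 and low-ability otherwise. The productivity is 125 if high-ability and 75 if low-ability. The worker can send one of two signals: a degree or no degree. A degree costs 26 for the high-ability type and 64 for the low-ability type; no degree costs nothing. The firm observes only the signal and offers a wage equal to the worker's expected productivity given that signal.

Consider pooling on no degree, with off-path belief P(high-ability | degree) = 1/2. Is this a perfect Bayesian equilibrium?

Yes

At the pooled signal (no degree) the firm holds the prior 1/5 and pays 1/5·125 + 4/5·75 = 85. Off-path (degree) belief 1/2 gives 1/2·125 + 1/2·75 = 100.
High-ability: no degree gives 85 − 0 = 85; degree gives 100 − 26 = 74. Stays. ✓
Low-ability: no degree gives 85 − 0 = 85; degree gives 100 − 64 = 36. Stays. ✓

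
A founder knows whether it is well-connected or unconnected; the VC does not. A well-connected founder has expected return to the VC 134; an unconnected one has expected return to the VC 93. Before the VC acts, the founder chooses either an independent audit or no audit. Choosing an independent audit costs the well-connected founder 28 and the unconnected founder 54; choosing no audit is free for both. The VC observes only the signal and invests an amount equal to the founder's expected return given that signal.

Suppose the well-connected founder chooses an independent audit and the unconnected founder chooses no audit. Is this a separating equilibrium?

Under separation the VC infers type exactly: audit → well-connected (pays 134), no audit → unconnected (pays 93).
Well-connected: audit gives 134 − 28 = 106; no audit gives 93 − 0 = 93. No deviation. ✓
Unconnected: no audit gives 93 − 0 = 93; audit gives 134 − 54 = 80. No deviation. ✓
Both incentive constraints hold.

Yes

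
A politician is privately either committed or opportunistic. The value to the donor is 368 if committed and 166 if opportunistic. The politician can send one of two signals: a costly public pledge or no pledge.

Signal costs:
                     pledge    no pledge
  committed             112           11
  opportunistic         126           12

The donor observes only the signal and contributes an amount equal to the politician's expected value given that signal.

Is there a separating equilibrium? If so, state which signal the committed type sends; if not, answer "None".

Try committed → pledge, opportunistic → no pledge:
  Under separation the donor infers type exactly: pledge → committed (pays 368), no pledge → opportunistic (pays 166).
  Committed: pledge gives 368 − 112 = 256; no pledge gives 166 − 11 = 155. No deviation. ✓
  Opportunistic: no pledge gives 166 − 12 = 154; pledge gives 368 − 126 = 242. Would deviate. ✗
Try committed → no pledge, opportunistic → pledge:
  Under separation the donor infers type exactly: no pledge → committed (pays 368), pledge → opportunistic (pays 166).
  Committed: no pledge gives 368 − 11 = 357; pledge gives 166 − 112 = 54. No deviation. ✓
  Opportunistic: pledge gives 166 − 126 = 40; no pledge gives 368 − 12 = 356. Would deviate. ✗
Neither assignment is incentive-compatible.

None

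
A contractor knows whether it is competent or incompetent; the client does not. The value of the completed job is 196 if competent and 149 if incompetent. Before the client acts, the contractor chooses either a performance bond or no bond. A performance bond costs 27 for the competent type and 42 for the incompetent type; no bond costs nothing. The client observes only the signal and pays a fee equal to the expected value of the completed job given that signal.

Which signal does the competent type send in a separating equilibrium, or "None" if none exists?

Try competent → bond, incompetent → no bond:
  Under separation the client infers type exactly: bond → competent (pays 196), no bond → incompetent (pays 149).
  Competent: bond gives 196 − 27 = 169; no bond gives 149 − 0 = 149. No deviation. ✓
  Incompetent: no bond gives 149 − 0 = 149; bond gives 196 − 42 = 154. Would deviate. ✗
Try competent → no bond, incompetent → bond:
  Under separation the client infers type exactly: no bond → competent (pays 196), bond → incompetent (pays 149).
  Competent: no bond gives 196 − 0 = 196; bond gives 149 − 27 = 122. No deviation. ✓
  Incompetent: bond gives 149 − 42 = 107; no bond gives 196 − 0 = 196. Would deviate. ✗
Neither assignment is incentive-compatible.

None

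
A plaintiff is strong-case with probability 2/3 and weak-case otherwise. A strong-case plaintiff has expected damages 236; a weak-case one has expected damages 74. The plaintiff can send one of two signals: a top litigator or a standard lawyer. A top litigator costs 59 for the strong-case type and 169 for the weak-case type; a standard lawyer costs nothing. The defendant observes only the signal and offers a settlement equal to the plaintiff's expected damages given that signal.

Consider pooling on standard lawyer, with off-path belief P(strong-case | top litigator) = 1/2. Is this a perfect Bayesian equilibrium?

Yes

On the equilibrium path (standard lawyer) the defendant holds the prior 2/3 and pays 2/3·236 + 1/3·74 = 182. Off-path (top litigator) belief 1/2 gives 1/2·236 + 1/2·74 = 155.
Strong-case: standard lawyer gives 182 − 0 = 182; top litigator gives 155 − 59 = 96. Stays. ✓
Weak-case: standard lawyer gives 182 − 0 = 182; top litigator gives 155 − 169 = -14. Stays. ✓
Beliefs are Bayes-consistent on-path and both types best-respond.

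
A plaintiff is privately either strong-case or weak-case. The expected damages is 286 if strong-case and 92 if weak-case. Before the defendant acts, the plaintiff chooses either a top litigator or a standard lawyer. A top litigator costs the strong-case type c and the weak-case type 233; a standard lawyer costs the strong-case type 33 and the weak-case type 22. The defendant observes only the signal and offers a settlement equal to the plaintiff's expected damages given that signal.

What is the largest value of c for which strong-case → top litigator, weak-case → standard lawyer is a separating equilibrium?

227

Under separation: top litigator → strong-case (pays 286); standard lawyer → weak-case (pays 92).
Weak-case: 92 − 22 = 70 ≥ 286 − 233 = 53. Holds regardless of c. ✓
Strong-case: 286 − c ≥ 92 − 33, so c ≤ 286 − 59 = 227.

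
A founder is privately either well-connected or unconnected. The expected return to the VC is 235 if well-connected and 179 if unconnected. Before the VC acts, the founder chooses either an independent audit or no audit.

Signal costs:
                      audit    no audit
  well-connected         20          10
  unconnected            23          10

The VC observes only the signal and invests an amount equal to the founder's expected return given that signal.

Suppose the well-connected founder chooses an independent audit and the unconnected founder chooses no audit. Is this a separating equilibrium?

No

If types separate, audit earns payment 235 and no audit earns 179.
Well-connected: audit gives 235 − 20 = 215; no audit gives 179 − 10 = 169. No deviation. ✓
Unconnected: no audit gives 179 − 10 = 169; audit gives 235 − 23 = 212. Would deviate. ✗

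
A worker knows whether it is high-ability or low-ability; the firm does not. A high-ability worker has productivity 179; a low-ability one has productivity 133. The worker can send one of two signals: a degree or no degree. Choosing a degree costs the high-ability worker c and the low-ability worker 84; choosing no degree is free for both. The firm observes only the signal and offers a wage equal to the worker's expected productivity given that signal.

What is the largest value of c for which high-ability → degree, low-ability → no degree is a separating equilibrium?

46

Under separation: degree → high-ability (pays 179); no degree → low-ability (pays 133).
Low-ability: 133 − 0 = 133 ≥ 179 − 84 = 95. Holds regardless of c. ✓
High-ability: 179 − c ≥ 133 − 0, so c ≤ 179 − 133 = 46.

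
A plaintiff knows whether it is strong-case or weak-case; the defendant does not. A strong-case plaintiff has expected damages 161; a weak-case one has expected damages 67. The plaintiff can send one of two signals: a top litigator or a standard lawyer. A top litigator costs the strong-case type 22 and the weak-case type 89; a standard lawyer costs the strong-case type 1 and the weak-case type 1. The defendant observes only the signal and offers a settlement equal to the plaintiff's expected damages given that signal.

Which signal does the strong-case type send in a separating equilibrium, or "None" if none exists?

Try strong-case → top litigator, weak-case → standard lawyer:
  If types separate, top litigator earns payment 161 and standard lawyer earns 67.
  Strong-case: top litigator gives 161 − 22 = 139; standard lawyer gives 67 − 1 = 66. No deviation. ✓
  Weak-case: standard lawyer gives 67 − 1 = 66; top litigator gives 161 − 89 = 72. Would deviate. ✗
Try strong-case → standard lawyer, weak-case → top litigator:
  If types separate, standard lawyer earns payment 161 and top litigator earns 67.
  Strong-case: standard lawyer gives 161 − 1 = 160; top litigator gives 67 − 22 = 45. No deviation. ✓
  Weak-case: top litigator gives 67 − 89 = -22; standard lawyer gives 161 − 1 = 160. Would deviate. ✗
Neither assignment is incentive-compatible.

None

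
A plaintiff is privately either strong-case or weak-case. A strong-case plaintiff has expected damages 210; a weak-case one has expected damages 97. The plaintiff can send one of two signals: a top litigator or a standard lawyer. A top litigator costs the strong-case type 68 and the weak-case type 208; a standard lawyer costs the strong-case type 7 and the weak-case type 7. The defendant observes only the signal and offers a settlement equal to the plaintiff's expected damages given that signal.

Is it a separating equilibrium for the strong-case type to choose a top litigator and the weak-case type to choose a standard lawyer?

Yes

Under separation the defendant infers type exactly: top litigator → strong-case (pays 210), standard lawyer → weak-case (pays 97).
Strong-case: top litigator gives 210 − 68 = 142; standard lawyer gives 97 − 7 = 90. No deviation. ✓
Weak-case: standard lawyer gives 97 − 7 = 90; top litigator gives 210 − 208 = 2. No deviation. ✓
Neither type gains from mimicking the other.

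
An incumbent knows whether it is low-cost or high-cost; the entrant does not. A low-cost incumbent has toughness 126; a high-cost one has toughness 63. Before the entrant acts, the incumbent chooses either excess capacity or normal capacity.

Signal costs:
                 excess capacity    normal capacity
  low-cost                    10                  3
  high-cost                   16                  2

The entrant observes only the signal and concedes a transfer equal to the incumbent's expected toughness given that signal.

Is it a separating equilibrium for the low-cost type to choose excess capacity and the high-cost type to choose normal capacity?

No

If types separate, excess capacity earns payment 126 and normal capacity earns 63.
Low-cost: excess capacity gives 126 − 10 = 116; normal capacity gives 63 − 3 = 60. No deviation. ✓
High-cost: normal capacity gives 63 − 2 = 61; excess capacity gives 126 − 16 = 110. Would deviate. ✗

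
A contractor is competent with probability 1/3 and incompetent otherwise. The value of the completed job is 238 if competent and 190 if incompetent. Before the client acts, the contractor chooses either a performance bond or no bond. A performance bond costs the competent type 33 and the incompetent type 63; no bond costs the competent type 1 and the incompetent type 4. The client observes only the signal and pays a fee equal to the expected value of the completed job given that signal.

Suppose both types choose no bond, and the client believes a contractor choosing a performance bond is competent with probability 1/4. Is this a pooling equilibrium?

On the equilibrium path (no bond) the client holds the prior 1/3 and pays 1/3·238 + 2/3·190 = 206. Off-path (bond) belief 1/4 gives 1/4·238 + 3/4·190 = 202.
Competent: no bond gives 206 − 1 = 205; bond gives 202 − 33 = 169. Stays. ✓
Incompetent: no bond gives 206 − 4 = 202; bond gives 202 − 63 = 139. Stays. ✓
Beliefs are Bayes-consistent on-path and both types best-respond.

Yes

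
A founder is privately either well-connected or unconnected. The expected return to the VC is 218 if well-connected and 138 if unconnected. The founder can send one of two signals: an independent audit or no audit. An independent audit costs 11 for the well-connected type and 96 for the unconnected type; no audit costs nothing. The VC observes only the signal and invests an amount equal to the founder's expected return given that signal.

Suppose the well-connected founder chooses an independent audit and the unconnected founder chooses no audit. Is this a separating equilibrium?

Yes

Under separation the VC infers type exactly: audit → well-connected (pays 218), no audit → unconnected (pays 138).
Well-connected: audit gives 218 − 11 = 207; no audit gives 138 − 0 = 138. No deviation. ✓
Unconnected: no audit gives 138 − 0 = 138; audit gives 218 − 96 = 122. No deviation. ✓
Neither type gains from mimicking the other.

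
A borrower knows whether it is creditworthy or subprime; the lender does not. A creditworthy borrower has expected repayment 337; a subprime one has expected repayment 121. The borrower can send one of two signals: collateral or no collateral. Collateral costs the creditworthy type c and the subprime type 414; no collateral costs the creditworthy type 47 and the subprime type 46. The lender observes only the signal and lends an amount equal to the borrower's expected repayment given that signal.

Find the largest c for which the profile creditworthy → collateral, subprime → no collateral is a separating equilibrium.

Under separation: collateral → creditworthy (pays 337); no collateral → subprime (pays 121).
Subprime: 121 − 46 = 75 ≥ 337 − 414 = -77. Holds regardless of c. ✓
Creditworthy: 337 − c ≥ 121 − 47, so c ≤ 337 − 74 = 263.

263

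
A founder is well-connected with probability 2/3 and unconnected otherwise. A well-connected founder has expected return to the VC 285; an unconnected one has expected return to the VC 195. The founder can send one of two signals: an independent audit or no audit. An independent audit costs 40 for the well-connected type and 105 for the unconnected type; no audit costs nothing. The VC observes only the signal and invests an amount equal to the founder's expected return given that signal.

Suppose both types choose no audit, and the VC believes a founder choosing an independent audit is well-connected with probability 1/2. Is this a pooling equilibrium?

Yes

On the equilibrium path (no audit) the VC holds the prior 2/3 and pays 2/3·285 + 1/3·195 = 255. Off-path (audit) belief 1/2 gives 1/2·285 + 1/2·195 = 240.
Well-connected: no audit gives 255 − 0 = 255; audit gives 240 − 40 = 200. Stays. ✓
Unconnected: no audit gives 255 − 0 = 255; audit gives 240 − 105 = 135. Stays. ✓
Beliefs are Bayes-consistent on-path and both types best-respond.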